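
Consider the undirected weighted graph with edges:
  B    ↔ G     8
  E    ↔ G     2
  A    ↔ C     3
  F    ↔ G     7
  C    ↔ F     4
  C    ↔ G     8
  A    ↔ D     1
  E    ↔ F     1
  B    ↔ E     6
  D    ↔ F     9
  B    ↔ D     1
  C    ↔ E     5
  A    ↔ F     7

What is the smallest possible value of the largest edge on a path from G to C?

4

A few of the G→C routes:
G -> E -> B -> D -> A -> C: max(2, 6, 1, 1, 3) = 6
G -> E -> F -> A -> C: max(2, 1, 7, 3) = 7
G -> E -> F -> C: max(2, 1, 4) = 4
G -> E -> C: max(2, 5) = 5
Best route has worst link 4.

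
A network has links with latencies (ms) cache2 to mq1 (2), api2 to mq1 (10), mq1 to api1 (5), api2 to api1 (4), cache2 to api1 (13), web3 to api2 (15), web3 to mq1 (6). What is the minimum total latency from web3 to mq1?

Some routes from web3 to mq1:
web3 -> api2 -> mq1: 15 + 10 = 25
web3 -> mq1: 6
web3 -> api2 -> api1 -> mq1: 15 + 4 + 5 = 24
Best route has total 6 ms.

6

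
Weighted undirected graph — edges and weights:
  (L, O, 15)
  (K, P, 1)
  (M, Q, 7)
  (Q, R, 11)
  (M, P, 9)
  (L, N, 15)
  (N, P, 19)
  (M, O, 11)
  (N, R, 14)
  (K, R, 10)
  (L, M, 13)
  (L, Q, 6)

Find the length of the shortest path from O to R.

Comparing a few candidate routes:
O→M→L→Q→R: 11 + 13 + 6 + 11 = 41
O→M→P→K→R: 11 + 9 + 1 + 10 = 31
O→L→Q→R: 15 + 6 + 11 = 32
O→M→Q→R: 11 + 7 + 11 = 29
Shortest: 29.

29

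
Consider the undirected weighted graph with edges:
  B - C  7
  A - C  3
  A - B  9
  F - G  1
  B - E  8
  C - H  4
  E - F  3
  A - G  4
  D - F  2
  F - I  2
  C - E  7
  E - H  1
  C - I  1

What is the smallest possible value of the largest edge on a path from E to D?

3

A few of the E→D routes:
E-B-C-I-F-D: max(8, 7, 1, 2, 2) = 8
E-C-A-G-F-D: max(7, 3, 4, 1, 2) = 7
E-H-C-A-G-F-D: max(1, 4, 3, 4, 1, 2) = 4
E-H-C-I-F-D: max(1, 4, 1, 2, 2) = 4
E-C-I-F-D: max(7, 1, 2, 2) = 7
E-F-D: max(3, 2) = 3
Smallest bottleneck: 3.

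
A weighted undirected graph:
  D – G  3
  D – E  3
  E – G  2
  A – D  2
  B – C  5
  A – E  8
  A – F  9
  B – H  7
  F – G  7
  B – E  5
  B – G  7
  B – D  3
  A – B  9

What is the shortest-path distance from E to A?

5

Comparing a few candidate routes:
E→B→D→A: 5 + 3 + 2 = 10
E→A: 8
E→D→A: 3 + 2 = 5
E→G→D→A: 2 + 3 + 2 = 7
E→B→A: 5 + 9 = 14
E→G→B→D→A: 2 + 7 + 3 + 2 = 14
Best route has total 5.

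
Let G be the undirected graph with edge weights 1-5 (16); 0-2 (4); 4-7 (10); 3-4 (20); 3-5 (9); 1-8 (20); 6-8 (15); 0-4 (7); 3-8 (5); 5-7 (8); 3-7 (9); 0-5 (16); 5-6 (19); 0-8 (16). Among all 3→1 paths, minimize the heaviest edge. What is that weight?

16

Checking several routes:
3-8-6-5-1: max(5, 15, 19, 16) = 19
3-8-0-5-1: max(5, 16, 16, 16) = 16
3-8-0-4-7-5-1: max(5, 16, 7, 10, 8, 16) = 16
3-5-1: max(9, 16) = 16
3-7-4-0-5-1: max(9, 10, 7, 16, 16) = 16
3-7-5-1: max(9, 8, 16) = 16
Best route has worst link 16.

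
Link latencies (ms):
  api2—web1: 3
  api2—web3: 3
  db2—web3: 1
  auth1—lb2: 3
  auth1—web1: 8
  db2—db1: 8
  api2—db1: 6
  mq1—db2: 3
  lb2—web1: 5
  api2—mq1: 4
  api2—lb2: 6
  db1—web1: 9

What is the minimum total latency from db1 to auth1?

Some routes from db1 to auth1:
db1→web1→auth1: 9 + 8 = 17
db1→api2→lb2→auth1: 6 + 6 + 3 = 15
db1→web1→lb2→auth1: 9 + 5 + 3 = 17
db1→api2→web1→lb2→auth1: 6 + 3 + 5 + 3 = 17
db1→web1→api2→lb2→auth1: 9 + 3 + 6 + 3 = 21
db1→api2→web1→auth1: 6 + 3 + 8 = 17
The minimum is 15 ms.

15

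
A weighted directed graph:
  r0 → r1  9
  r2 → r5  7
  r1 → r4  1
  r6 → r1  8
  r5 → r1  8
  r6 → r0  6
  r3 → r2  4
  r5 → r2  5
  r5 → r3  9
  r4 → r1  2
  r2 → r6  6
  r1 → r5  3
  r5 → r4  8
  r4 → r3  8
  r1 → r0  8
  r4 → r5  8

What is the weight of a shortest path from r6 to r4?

9

Checking several routes:
r6→r1→r5→r4: 8 + 3 + 8 = 19
r6→r0→r1→r4: 6 + 9 + 1 = 16
r6→r1→r4: 8 + 1 = 9
Best route has total 9.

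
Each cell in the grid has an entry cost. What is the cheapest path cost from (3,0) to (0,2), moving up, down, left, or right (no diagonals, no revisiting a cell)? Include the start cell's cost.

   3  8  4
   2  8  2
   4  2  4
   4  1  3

17

Cheapest: (3,0)→(3,1)→(2,1)→(2,2)→(1,2)→(0,2)
  4 + 1 + 2 + 4 + 2 + 4 = 17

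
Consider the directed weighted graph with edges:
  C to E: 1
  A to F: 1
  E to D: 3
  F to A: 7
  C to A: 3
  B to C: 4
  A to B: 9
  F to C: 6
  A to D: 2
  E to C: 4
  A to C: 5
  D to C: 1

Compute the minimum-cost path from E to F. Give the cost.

8

Candidate routes:
E - D - C - A - F: 3 + 1 + 3 + 1 = 8
E - C - A - F: 4 + 3 + 1 = 8
The minimum is 8.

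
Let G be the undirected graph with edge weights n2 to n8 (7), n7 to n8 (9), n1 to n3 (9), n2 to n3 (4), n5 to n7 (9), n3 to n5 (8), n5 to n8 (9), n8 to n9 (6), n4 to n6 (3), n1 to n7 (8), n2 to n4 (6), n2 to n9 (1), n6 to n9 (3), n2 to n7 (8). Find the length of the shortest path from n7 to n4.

14

Comparing a few candidate routes:
n7 -> n8 -> n2 -> n4: 9 + 7 + 6 = 22
n7 -> n8 -> n9 -> n2 -> n4: 9 + 6 + 1 + 6 = 22
n7 -> n2 -> n4: 8 + 6 = 14
n7 -> n2 -> n9 -> n6 -> n4: 8 + 1 + 3 + 3 = 15
n7 -> n8 -> n9 -> n6 -> n4: 9 + 6 + 3 + 3 = 21
The minimum is 14.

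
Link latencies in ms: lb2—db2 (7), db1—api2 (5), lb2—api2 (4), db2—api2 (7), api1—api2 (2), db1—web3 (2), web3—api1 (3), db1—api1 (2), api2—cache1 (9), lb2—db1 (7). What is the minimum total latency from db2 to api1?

Comparing a few candidate routes:
db2→api2→db1→api1: 7 + 5 + 2 = 14
db2→api2→api1: 7 + 2 = 9
db2→lb2→api2→api1: 7 + 4 + 2 = 13
Best route has total 9 ms.

9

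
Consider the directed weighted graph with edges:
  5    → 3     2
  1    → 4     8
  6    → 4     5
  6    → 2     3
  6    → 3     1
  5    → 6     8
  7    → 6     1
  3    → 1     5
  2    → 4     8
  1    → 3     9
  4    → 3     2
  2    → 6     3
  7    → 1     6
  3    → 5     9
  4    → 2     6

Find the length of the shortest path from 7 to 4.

6

Some routes from 7 to 4:
7 → 1 → 3 → 5 → 6 → 4: 6 + 9 + 9 + 8 + 5 = 37
7 → 1 → 4: 6 + 8 = 14
7 → 6 → 3 → 1 → 4: 1 + 1 + 5 + 8 = 15
7 → 6 → 4: 1 + 5 = 6
7 → 6 → 2 → 4: 1 + 3 + 8 = 12
The minimum is 6.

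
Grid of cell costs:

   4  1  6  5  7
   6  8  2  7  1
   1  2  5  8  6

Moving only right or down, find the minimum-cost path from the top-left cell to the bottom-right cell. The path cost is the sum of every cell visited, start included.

27

One optimal route is r0c0 → r0c1 → r0c2 → r1c2 → r1c3 → r1c4 → r2c4.
Its cost is 4 + 1 + 6 + 2 + 7 + 1 + 6 = 27.
For comparison, the top-then-right route costs 30.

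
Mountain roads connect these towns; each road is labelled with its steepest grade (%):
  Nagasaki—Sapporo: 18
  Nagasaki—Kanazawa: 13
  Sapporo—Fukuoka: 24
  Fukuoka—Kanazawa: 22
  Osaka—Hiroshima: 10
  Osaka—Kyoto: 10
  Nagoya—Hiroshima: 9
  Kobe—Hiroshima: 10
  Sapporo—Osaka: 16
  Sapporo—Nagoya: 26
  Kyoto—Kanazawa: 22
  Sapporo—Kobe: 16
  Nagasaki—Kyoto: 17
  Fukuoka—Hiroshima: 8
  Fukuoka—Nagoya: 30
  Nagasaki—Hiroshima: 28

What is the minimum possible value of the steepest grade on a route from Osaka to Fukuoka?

10

Comparing a few candidate routes:
Osaka-Kyoto-Kanazawa-Nagasaki-Sapporo-Kobe-Hiroshima-Fukuoka: max(10, 22, 13, 18, 16, 10, 8) = 22
Osaka-Sapporo-Kobe-Hiroshima-Fukuoka: max(16, 16, 10, 8) = 16
Osaka-Sapporo-Nagasaki-Kanazawa-Fukuoka: max(16, 18, 13, 22) = 22
Osaka-Sapporo-Nagasaki-Kyoto-Kanazawa-Fukuoka: max(16, 18, 17, 22, 22) = 22
Osaka-Kyoto-Nagasaki-Sapporo-Kobe-Hiroshima-Fukuoka: max(10, 17, 18, 16, 10, 8) = 18
Osaka-Hiroshima-Fukuoka: max(10, 8) = 10
The minimum achievable maximum is 10%.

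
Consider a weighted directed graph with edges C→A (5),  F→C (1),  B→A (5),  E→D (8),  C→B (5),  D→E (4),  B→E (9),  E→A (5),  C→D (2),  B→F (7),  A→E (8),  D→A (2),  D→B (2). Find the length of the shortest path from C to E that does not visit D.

13

Candidate routes:
C → A → E: 5 + 8 = 13
C → B → A → E: 5 + 5 + 8 = 18
C → B → E: 5 + 9 = 14
The minimum is 13.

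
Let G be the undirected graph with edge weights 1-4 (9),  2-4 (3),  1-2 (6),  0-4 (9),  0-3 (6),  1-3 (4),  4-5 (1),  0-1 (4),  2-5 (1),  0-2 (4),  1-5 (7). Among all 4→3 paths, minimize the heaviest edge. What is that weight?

4

Comparing a few candidate routes:
4→2→0→1→3: max(3, 4, 4, 4) = 4
4→5→2→0→1→3: max(1, 1, 4, 4, 4) = 4
4→5→2→1→3: max(1, 1, 6, 4) = 6
4→5→2→1→0→3: max(1, 1, 6, 4, 6) = 6
Smallest bottleneck: 4.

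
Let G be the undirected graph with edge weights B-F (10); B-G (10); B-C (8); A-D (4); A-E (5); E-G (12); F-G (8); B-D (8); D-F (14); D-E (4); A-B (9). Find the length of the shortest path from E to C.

20

A few of the E→C routes:
E→A→D→B→C: 5 + 4 + 8 + 8 = 25
E→G→B→C: 12 + 10 + 8 = 30
E→A→B→C: 5 + 9 + 8 = 22
E→D→A→B→C: 4 + 4 + 9 + 8 = 25
E→D→B→C: 4 + 8 + 8 = 20
The minimum is 20.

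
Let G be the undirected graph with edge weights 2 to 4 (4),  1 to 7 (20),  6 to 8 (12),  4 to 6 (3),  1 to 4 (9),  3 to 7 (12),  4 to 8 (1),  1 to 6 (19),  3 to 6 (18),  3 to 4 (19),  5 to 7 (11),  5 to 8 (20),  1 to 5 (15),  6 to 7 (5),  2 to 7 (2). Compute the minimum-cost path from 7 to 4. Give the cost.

6

Checking several routes:
7-6-8-4: 5 + 12 + 1 = 18
7-1-4: 20 + 9 = 29
7-3-4: 12 + 19 = 31
7-6-4: 5 + 3 = 8
7-2-4: 2 + 4 = 6
Shortest: 6.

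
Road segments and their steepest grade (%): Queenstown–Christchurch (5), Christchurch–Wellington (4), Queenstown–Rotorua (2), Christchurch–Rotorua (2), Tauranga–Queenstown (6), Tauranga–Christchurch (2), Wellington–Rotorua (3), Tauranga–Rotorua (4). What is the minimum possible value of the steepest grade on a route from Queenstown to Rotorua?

2

Some routes from Queenstown to Rotorua:
Queenstown → Christchurch → Wellington → Rotorua: max(5, 4, 3) = 5
Queenstown → Christchurch → Rotorua: max(5, 2) = 5
Queenstown → Rotorua: max(2) = 2
Best route has worst link 2%.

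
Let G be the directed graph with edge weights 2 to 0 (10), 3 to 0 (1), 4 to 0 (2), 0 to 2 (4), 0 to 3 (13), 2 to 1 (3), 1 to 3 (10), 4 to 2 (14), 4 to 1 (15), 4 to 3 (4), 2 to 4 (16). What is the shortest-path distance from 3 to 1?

8

Routes from 3 to 1:
3→0→2→4→1: 1 + 4 + 16 + 15 = 36
3→0→2→1: 1 + 4 + 3 = 8
The minimum is 8.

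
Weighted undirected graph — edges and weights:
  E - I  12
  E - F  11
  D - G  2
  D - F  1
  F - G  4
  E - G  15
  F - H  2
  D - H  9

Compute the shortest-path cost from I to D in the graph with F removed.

29

Paths from I to D avoiding F:
I → E → G → D: 12 + 15 + 2 = 29
The minimum is 29.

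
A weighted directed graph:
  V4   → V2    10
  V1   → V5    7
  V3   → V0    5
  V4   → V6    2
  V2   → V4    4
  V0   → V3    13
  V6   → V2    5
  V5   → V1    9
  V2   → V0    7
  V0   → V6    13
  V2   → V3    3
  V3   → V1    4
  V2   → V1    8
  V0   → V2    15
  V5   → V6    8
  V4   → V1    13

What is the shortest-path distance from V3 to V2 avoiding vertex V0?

Candidate routes:
V3 - V1 - V5 - V6 - V2: 4 + 7 + 8 + 5 = 24
Best route has total 24.

24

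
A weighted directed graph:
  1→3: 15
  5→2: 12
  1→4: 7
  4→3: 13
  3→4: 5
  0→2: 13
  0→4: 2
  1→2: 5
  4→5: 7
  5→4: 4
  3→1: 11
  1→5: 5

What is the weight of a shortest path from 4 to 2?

19

Paths from 4 to 2:
4 -> 3 -> 1 -> 5 -> 2: 13 + 11 + 5 + 12 = 41
4 -> 5 -> 2: 7 + 12 = 19
4 -> 3 -> 1 -> 2: 13 + 11 + 5 = 29
Best route has total 19.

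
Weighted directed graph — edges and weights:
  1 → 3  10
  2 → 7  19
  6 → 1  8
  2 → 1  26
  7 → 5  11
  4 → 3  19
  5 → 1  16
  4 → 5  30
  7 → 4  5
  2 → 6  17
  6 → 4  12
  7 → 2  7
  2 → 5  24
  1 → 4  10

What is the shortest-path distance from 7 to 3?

24

Comparing a few candidate routes:
7→5→1→3: 11 + 16 + 10 = 37
7→2→1→3: 7 + 26 + 10 = 43
7→4→3: 5 + 19 = 24
7→2→6→1→3: 7 + 17 + 8 + 10 = 42
Shortest: 24.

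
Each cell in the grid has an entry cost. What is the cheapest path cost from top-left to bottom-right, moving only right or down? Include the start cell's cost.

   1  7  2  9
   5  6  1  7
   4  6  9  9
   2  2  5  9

Best path: [0,0] [1,0] [2,0] [3,0] [3,1] [3,2] [3,3]
Cost: 1 + 5 + 4 + 2 + 2 + 5 + 9 = 28
For comparison, the top-then-right route costs 44.

28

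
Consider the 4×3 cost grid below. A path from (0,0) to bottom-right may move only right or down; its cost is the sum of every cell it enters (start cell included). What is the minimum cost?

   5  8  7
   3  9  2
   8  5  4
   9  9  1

24

Best path: [0,0] → [1,0] → [1,1] → [1,2] → [2,2] → [3,2]
Cost: 5 + 3 + 9 + 2 + 4 + 1 = 24
(Top row then right column would cost 27.)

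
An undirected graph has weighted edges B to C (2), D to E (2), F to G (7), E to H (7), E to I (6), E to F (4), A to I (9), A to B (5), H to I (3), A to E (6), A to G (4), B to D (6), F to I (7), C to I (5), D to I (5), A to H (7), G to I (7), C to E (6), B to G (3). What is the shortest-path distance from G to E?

A few of the G→E routes:
G→B→C→E: 3 + 2 + 6 = 11
G→A→E: 4 + 6 = 10
G→F→E: 7 + 4 = 11
G→B→D→E: 3 + 6 + 2 = 11
Shortest: 10.

10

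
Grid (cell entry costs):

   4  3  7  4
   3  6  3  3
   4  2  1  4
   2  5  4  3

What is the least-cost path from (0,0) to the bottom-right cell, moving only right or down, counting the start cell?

One optimal route is (0,0) (1,0) (2,0) (2,1) (2,2) (2,3) (3,3).
Its cost is 4 + 3 + 4 + 2 + 1 + 4 + 3 = 21.
For comparison, the top-then-right route costs 28.

21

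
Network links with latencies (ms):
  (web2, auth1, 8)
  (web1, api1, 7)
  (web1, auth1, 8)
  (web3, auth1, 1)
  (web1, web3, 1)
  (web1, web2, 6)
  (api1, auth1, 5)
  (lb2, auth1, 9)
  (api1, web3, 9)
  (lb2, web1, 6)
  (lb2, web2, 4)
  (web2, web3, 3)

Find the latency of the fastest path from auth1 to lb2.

A few of the auth1→lb2 routes:
auth1-web3-web2-lb2: 1 + 3 + 4 = 8
auth1-web3-web1-lb2: 1 + 1 + 6 = 8
auth1-web2-lb2: 8 + 4 = 12
auth1-lb2: 9
Shortest: 8 ms.

8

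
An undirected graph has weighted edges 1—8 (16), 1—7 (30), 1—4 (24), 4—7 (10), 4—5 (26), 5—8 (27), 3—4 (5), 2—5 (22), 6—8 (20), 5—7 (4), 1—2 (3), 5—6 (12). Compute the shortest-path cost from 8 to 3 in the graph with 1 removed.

46

A few of the 8→3 routes:
8→5→7→4→3: 27 + 4 + 10 + 5 = 46
8→6→5→7→4→3: 20 + 12 + 4 + 10 + 5 = 51
8→5→4→3: 27 + 26 + 5 = 58
The minimum is 46.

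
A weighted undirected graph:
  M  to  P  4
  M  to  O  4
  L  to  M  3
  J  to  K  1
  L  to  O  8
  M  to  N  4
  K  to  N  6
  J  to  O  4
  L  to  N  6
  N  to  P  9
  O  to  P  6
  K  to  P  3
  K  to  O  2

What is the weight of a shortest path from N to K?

6

A few of the N→K routes:
N -> M -> O -> J -> K: 4 + 4 + 4 + 1 = 13
N -> M -> P -> K: 4 + 4 + 3 = 11
N -> M -> O -> K: 4 + 4 + 2 = 10
N -> K: 6
N -> L -> M -> O -> K: 6 + 3 + 4 + 2 = 15
N -> P -> K: 9 + 3 = 12
The minimum is 6.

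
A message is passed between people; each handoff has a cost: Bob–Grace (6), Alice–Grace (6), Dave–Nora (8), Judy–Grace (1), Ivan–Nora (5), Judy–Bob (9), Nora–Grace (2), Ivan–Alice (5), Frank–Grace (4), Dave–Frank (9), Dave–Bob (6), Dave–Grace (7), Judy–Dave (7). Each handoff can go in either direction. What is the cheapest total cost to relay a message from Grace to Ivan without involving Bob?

7

A few of the Grace→Ivan routes:
Grace→Nora→Ivan: 2 + 5 = 7
Grace→Alice→Ivan: 6 + 5 = 11
Grace→Judy→Dave→Nora→Ivan: 1 + 7 + 8 + 5 = 21
Grace→Dave→Nora→Ivan: 7 + 8 + 5 = 20
Shortest: 7.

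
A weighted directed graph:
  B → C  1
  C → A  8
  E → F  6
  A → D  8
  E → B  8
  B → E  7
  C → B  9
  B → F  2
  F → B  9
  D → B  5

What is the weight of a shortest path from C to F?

11

Paths from C to F:
C - B - F: 9 + 2 = 11
C - A - D - B - F: 8 + 8 + 5 + 2 = 23
C - B - E - F: 9 + 7 + 6 = 22
C - A - D - B - E - F: 8 + 8 + 5 + 7 + 6 = 34
Shortest: 11.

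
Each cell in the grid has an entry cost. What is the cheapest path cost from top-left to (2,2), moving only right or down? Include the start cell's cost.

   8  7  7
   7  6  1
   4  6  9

Take (0,0) (0,1) (1,1) (1,2) (2,2) for a total of 8 + 7 + 6 + 1 + 9 = 31.

31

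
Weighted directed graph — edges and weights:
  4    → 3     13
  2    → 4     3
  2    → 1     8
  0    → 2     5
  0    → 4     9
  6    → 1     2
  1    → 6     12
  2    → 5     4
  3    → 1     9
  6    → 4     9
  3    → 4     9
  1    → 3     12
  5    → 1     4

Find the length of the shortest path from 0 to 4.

8

Checking several routes:
0 - 2 - 5 - 1 - 3 - 4: 5 + 4 + 4 + 12 + 9 = 34
0 - 4: 9
0 - 2 - 4: 5 + 3 = 8
0 - 2 - 1 - 3 - 4: 5 + 8 + 12 + 9 = 34
0 - 2 - 1 - 6 - 4: 5 + 8 + 12 + 9 = 34
The minimum is 8.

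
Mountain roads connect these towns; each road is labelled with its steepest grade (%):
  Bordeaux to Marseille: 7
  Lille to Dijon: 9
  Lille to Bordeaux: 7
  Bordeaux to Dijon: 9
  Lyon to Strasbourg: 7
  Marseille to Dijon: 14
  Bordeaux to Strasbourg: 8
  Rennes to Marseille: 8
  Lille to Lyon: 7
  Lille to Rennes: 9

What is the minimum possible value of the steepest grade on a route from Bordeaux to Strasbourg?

Checking several routes:
Bordeaux - Dijon - Lille - Lyon - Strasbourg: max(9, 9, 7, 7) = 9
Bordeaux - Strasbourg: max(8) = 8
Bordeaux - Lille - Lyon - Strasbourg: max(7, 7, 7) = 7
Bordeaux - Marseille - Rennes - Lille - Lyon - Strasbourg: max(7, 8, 9, 7, 7) = 9
Smallest bottleneck: 7%.

7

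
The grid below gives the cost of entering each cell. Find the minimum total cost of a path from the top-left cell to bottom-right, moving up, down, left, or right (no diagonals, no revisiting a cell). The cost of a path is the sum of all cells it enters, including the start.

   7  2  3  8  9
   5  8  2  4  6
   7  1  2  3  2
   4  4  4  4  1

Cheapest: [0,0]→[0,1]→[0,2]→[1,2]→[2,2]→[2,3]→[2,4]→[3,4]
  7 + 2 + 3 + 2 + 2 + 3 + 2 + 1 = 22

22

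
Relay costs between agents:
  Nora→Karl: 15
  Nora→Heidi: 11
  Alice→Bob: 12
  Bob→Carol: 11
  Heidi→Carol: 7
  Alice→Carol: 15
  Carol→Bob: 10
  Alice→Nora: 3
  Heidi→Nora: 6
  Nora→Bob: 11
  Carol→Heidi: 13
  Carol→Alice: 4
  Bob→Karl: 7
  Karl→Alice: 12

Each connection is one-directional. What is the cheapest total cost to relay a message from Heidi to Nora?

Paths from Heidi to Nora:
Heidi-Carol-Bob-Karl-Alice-Nora: 7 + 10 + 7 + 12 + 3 = 39
Heidi-Carol-Alice-Nora: 7 + 4 + 3 = 14
Heidi-Nora: 6
Shortest: 6.

6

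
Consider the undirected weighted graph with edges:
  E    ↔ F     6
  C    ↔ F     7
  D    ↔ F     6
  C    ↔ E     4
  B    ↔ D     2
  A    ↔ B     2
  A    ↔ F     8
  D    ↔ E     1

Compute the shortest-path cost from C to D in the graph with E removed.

Candidate routes:
C→F→D: 7 + 6 = 13
C→F→A→B→D: 7 + 8 + 2 + 2 = 19
Shortest: 13.

13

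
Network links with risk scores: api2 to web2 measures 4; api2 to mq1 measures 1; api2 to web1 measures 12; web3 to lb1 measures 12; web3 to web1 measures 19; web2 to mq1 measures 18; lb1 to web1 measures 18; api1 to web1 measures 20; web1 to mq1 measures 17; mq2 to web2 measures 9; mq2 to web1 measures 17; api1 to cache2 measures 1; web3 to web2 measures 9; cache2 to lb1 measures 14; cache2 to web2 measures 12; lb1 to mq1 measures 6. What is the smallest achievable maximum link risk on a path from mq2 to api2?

9

Checking several routes:
mq2 -> web2 -> web3 -> lb1 -> mq1 -> api2: max(9, 9, 12, 6, 1) = 12
mq2 -> web1 -> api2: max(17, 12) = 17
mq2 -> web2 -> api2: max(9, 4) = 9
mq2 -> web2 -> web3 -> lb1 -> mq1 -> web1 -> api2: max(9, 9, 12, 6, 17, 12) = 17
mq2 -> web2 -> cache2 -> lb1 -> mq1 -> api2: max(9, 12, 14, 6, 1) = 14
mq2 -> web2 -> cache2 -> lb1 -> mq1 -> web1 -> api2: max(9, 12, 14, 6, 17, 12) = 17
The minimum achievable maximum is 9.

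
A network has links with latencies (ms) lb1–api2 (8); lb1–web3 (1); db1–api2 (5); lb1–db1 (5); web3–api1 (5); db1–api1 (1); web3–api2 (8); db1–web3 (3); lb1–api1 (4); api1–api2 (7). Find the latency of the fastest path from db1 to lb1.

A few of the db1→lb1 routes:
db1-api1-lb1: 1 + 4 = 5
db1-api2-lb1: 5 + 8 = 13
db1-api1-web3-lb1: 1 + 5 + 1 = 7
db1-web3-api1-lb1: 3 + 5 + 4 = 12
db1-web3-lb1: 3 + 1 = 4
db1-lb1: 5
Best route has total 4 ms.

4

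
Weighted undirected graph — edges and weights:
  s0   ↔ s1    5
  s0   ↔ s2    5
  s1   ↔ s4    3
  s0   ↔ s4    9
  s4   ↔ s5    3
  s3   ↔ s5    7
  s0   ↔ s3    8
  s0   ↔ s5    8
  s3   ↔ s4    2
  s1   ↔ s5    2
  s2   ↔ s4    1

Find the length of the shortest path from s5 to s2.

4

Some routes from s5 to s2:
s5 -> s4 -> s1 -> s0 -> s2: 3 + 3 + 5 + 5 = 16
s5 -> s1 -> s0 -> s2: 2 + 5 + 5 = 12
s5 -> s4 -> s2: 3 + 1 = 4
s5 -> s0 -> s2: 8 + 5 = 13
s5 -> s3 -> s4 -> s2: 7 + 2 + 1 = 10
s5 -> s1 -> s4 -> s2: 2 + 3 + 1 = 6
Best route has total 4.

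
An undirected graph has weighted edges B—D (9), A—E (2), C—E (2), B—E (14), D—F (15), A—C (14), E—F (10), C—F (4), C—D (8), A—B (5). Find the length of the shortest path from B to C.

9

Comparing a few candidate routes:
B → A → C: 5 + 14 = 19
B → E → C: 14 + 2 = 16
B → A → E → C: 5 + 2 + 2 = 9
B → D → C: 9 + 8 = 17
B → A → E → F → C: 5 + 2 + 10 + 4 = 21
B → E → F → C: 14 + 10 + 4 = 28
Best route has total 9.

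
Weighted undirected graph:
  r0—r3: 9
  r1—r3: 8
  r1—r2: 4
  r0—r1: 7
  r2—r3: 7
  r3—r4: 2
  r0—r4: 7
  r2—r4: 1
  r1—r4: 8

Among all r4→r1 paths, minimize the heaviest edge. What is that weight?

Some routes from r4 to r1:
r4-r2-r1: max(1, 4) = 4
r4-r2-r3-r1: max(1, 7, 8) = 8
r4-r3-r1: max(2, 8) = 8
r4-r1: max(8) = 8
r4-r0-r1: max(7, 7) = 7
r4-r3-r2-r1: max(2, 7, 4) = 7
Smallest bottleneck: 4.

4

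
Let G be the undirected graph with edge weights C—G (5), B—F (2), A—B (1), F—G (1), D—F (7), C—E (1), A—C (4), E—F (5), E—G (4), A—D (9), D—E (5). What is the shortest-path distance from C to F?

6

Some routes from C to F:
C-G-F: 5 + 1 = 6
C-E-F: 1 + 5 = 6
C-E-G-F: 1 + 4 + 1 = 6
C-A-B-F: 4 + 1 + 2 = 7
C-E-D-F: 1 + 5 + 7 = 13
C-G-E-F: 5 + 4 + 5 = 14
Shortest: 6.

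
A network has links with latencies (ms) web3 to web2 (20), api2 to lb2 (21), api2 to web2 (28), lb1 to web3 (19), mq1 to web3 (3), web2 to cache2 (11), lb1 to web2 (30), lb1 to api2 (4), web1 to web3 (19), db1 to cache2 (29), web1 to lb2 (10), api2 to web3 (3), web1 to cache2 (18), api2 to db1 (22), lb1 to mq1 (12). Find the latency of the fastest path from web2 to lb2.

39

A few of the web2→lb2 routes:
web2 - web3 - web1 - lb2: 20 + 19 + 10 = 49
web2 - web3 - api2 - lb2: 20 + 3 + 21 = 44
web2 - cache2 - web1 - lb2: 11 + 18 + 10 = 39
web2 - api2 - lb2: 28 + 21 = 49
Best route has total 39 ms.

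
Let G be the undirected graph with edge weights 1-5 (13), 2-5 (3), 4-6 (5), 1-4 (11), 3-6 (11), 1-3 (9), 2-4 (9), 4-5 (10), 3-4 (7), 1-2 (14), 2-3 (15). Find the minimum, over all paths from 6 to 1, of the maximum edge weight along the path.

9

Checking several routes:
6 → 3 → 1: max(11, 9) = 11
6 → 4 → 3 → 1: max(5, 7, 9) = 9
6 → 3 → 4 → 1: max(11, 7, 11) = 11
6 → 4 → 1: max(5, 11) = 11
Smallest bottleneck: 9.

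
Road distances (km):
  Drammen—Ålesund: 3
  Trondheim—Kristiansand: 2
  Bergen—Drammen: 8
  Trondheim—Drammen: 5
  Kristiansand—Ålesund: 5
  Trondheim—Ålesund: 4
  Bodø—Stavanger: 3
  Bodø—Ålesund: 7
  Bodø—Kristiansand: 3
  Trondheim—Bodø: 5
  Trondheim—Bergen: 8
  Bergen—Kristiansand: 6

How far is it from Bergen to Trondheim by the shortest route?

8

A few of the Bergen→Trondheim routes:
Bergen - Trondheim: 8
Bergen - Kristiansand - Bodø - Trondheim: 6 + 3 + 5 = 14
Bergen - Drammen - Ålesund - Trondheim: 8 + 3 + 4 = 15
Bergen - Kristiansand - Trondheim: 6 + 2 = 8
Bergen - Drammen - Trondheim: 8 + 5 = 13
Shortest: 8 km.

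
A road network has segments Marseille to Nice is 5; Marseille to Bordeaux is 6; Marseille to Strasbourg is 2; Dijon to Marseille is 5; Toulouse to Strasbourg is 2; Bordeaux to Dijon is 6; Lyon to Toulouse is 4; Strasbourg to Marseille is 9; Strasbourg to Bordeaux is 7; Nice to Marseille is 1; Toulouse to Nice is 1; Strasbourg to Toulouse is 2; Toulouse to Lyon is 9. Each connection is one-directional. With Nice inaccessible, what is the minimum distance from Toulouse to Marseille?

11

Candidate routes:
Toulouse→Strasbourg→Bordeaux→Dijon→Marseille: 2 + 7 + 6 + 5 = 20
Toulouse→Strasbourg→Marseille: 2 + 9 = 11
Shortest: 11.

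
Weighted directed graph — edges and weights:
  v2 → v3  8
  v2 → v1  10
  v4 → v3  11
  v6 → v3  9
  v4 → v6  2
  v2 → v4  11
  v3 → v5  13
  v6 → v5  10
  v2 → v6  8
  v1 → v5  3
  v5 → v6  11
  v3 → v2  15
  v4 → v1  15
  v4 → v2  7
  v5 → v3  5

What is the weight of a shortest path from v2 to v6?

8

Some routes from v2 to v6:
v2-v3-v5-v6: 8 + 13 + 11 = 32
v2-v1-v5-v6: 10 + 3 + 11 = 24
v2-v6: 8
v2-v4-v6: 11 + 2 = 13
The minimum is 8.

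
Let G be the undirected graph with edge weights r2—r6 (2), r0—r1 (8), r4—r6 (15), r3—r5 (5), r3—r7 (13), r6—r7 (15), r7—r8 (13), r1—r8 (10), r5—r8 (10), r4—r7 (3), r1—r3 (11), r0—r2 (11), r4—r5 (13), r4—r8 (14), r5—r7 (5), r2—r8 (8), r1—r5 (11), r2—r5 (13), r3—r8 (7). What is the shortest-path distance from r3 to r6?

Some routes from r3 to r6:
r3 - r7 - r6: 13 + 15 = 28
r3 - r8 - r2 - r6: 7 + 8 + 2 = 17
r3 - r5 - r8 - r2 - r6: 5 + 10 + 8 + 2 = 25
r3 - r5 - r2 - r6: 5 + 13 + 2 = 20
r3 - r5 - r7 - r6: 5 + 5 + 15 = 25
Best route has total 17.

17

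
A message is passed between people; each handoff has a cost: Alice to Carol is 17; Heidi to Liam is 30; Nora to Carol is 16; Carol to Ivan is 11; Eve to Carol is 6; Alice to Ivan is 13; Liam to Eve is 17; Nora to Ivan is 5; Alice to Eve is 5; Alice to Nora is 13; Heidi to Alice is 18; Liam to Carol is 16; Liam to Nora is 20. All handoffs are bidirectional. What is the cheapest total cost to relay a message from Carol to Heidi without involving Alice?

46

Candidate routes:
Carol -> Eve -> Liam -> Heidi: 6 + 17 + 30 = 53
Carol -> Liam -> Heidi: 16 + 30 = 46
Carol -> Ivan -> Nora -> Liam -> Heidi: 11 + 5 + 20 + 30 = 66
Carol -> Nora -> Liam -> Heidi: 16 + 20 + 30 = 66
The minimum is 46.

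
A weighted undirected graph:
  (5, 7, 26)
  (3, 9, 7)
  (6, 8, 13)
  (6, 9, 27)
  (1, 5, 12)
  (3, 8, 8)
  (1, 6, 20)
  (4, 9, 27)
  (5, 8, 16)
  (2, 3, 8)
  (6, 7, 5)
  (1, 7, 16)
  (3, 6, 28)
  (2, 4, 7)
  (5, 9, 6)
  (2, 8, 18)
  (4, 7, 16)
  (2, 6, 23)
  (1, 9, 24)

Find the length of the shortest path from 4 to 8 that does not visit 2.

Some routes from 4 to 8 avoiding 2:
4-7-5-8: 16 + 26 + 16 = 58
4-9-5-8: 27 + 6 + 16 = 49
4-9-3-8: 27 + 7 + 8 = 42
4-7-6-8: 16 + 5 + 13 = 34
4-7-6-3-8: 16 + 5 + 28 + 8 = 57
The minimum is 34.

34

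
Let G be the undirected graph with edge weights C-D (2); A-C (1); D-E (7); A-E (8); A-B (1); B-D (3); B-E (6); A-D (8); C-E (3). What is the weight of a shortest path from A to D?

3

A few of the A→D routes:
A → B → D: 1 + 3 = 4
A → D: 8
A → C → D: 1 + 2 = 3
The minimum is 3.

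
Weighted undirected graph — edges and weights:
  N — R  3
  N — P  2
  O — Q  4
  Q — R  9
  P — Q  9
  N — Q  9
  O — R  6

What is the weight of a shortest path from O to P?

11

Checking several routes:
O - Q - P: 4 + 9 = 13
O - Q - N - P: 4 + 9 + 2 = 15
O - R - Q - N - P: 6 + 9 + 9 + 2 = 26
O - R - N - P: 6 + 3 + 2 = 11
O - Q - R - N - P: 4 + 9 + 3 + 2 = 18
O - R - Q - P: 6 + 9 + 9 = 24
The minimum is 11.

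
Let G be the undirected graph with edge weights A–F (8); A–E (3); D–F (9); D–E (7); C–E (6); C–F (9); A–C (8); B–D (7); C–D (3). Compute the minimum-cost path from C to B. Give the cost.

10

A few of the C→B routes:
C→E→D→B: 6 + 7 + 7 = 20
C→A→E→D→B: 8 + 3 + 7 + 7 = 25
C→D→B: 3 + 7 = 10
The minimum is 10.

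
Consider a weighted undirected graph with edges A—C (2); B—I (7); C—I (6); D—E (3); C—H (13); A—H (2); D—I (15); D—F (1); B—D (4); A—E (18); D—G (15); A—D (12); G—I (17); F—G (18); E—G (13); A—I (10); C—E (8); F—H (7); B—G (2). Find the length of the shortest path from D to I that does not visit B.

15

A few of the D→I routes:
D-A-C-I: 12 + 2 + 6 = 20
D-F-H-A-C-I: 1 + 7 + 2 + 2 + 6 = 18
D-E-C-I: 3 + 8 + 6 = 17
D-I: 15
Shortest: 15.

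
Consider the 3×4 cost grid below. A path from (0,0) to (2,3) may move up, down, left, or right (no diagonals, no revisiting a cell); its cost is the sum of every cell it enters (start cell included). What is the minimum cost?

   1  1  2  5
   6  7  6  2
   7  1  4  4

Best path: r0c0 r0c1 r0c2 r0c3 r1c3 r2c3
Cost: 1 + 1 + 2 + 5 + 2 + 4 = 15

15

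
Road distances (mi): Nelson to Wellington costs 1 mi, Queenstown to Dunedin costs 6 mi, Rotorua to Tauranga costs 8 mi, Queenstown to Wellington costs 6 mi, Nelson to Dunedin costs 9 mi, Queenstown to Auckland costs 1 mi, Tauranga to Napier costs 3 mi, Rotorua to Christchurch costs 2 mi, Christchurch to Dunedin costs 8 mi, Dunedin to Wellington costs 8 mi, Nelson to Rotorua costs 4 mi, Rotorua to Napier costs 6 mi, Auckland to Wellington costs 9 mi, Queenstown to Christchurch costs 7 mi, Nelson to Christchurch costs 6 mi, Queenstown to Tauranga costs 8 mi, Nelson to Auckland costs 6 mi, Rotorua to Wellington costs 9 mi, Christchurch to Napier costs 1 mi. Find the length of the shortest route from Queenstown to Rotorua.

Some routes from Queenstown to Rotorua:
Queenstown - Christchurch - Rotorua: 7 + 2 = 9
Queenstown - Wellington - Nelson - Rotorua: 6 + 1 + 4 = 11
Queenstown - Tauranga - Napier - Christchurch - Rotorua: 8 + 3 + 1 + 2 = 14
Queenstown - Auckland - Nelson - Rotorua: 1 + 6 + 4 = 11
Queenstown - Christchurch - Napier - Rotorua: 7 + 1 + 6 = 14
The minimum is 9 mi.

9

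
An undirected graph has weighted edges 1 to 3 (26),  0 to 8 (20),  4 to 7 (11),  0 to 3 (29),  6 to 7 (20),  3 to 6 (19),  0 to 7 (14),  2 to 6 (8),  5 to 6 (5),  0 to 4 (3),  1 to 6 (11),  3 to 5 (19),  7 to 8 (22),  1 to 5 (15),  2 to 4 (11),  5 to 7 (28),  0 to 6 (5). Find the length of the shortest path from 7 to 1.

Checking several routes:
7→4→0→6→5→1: 11 + 3 + 5 + 5 + 15 = 39
7→6→1: 20 + 11 = 31
7→4→0→6→1: 11 + 3 + 5 + 11 = 30
7→0→6→1: 14 + 5 + 11 = 30
7→0→6→5→1: 14 + 5 + 5 + 15 = 39
The minimum is 30.

30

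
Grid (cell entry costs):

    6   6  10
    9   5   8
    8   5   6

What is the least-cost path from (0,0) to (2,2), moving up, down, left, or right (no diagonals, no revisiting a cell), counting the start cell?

Best path: [0,0]→[0,1]→[1,1]→[2,1]→[2,2]
Cost: 6 + 6 + 5 + 5 + 6 = 28

28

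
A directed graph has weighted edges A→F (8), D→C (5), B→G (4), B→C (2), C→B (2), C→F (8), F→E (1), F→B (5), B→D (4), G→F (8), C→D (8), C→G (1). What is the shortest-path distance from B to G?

3

Paths from B to G:
B-G: 4
B-D-C-G: 4 + 5 + 1 = 10
B-C-G: 2 + 1 = 3
Shortest: 3.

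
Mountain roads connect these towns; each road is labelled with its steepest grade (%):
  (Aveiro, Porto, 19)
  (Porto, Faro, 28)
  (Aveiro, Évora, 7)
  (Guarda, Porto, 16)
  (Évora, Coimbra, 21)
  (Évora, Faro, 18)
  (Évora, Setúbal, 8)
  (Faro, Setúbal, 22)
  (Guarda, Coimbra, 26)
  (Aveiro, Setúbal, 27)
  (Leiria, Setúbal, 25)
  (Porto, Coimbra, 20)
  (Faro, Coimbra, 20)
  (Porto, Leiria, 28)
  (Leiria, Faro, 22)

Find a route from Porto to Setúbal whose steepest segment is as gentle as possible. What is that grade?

19

Comparing a few candidate routes:
Porto→Aveiro→Évora→Setúbal: max(19, 7, 8) = 19
Porto→Coimbra→Évora→Setúbal: max(20, 21, 8) = 21
Porto→Coimbra→Faro→Évora→Setúbal: max(20, 20, 18, 8) = 20
Porto→Aveiro→Évora→Faro→Setúbal: max(19, 7, 18, 22) = 22
The minimum achievable maximum is 19%.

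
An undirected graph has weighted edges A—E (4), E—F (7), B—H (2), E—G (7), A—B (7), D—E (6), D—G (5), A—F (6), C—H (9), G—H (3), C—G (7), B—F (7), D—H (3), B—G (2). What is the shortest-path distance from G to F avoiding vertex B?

14

Some routes from G to F avoiding B:
G - H - D - E - F: 3 + 3 + 6 + 7 = 19
G - D - E - F: 5 + 6 + 7 = 18
G - E - A - F: 7 + 4 + 6 = 17
G - D - E - A - F: 5 + 6 + 4 + 6 = 21
G - E - F: 7 + 7 = 14
G - H - D - E - A - F: 3 + 3 + 6 + 4 + 6 = 22
The minimum is 14.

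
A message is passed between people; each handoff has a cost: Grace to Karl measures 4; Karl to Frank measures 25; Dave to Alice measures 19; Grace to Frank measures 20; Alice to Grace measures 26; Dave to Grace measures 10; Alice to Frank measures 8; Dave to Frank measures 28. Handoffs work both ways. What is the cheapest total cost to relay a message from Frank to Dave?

27

Checking several routes:
Frank - Alice - Dave: 8 + 19 = 27
Frank - Karl - Grace - Dave: 25 + 4 + 10 = 39
Frank - Alice - Grace - Dave: 8 + 26 + 10 = 44
Frank - Grace - Dave: 20 + 10 = 30
Frank - Dave: 28
Shortest: 27.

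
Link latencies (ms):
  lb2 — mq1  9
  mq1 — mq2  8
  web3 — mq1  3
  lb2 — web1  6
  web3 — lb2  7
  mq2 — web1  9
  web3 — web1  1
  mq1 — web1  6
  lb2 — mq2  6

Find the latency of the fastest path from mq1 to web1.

4

Checking several routes:
mq1-mq2-web1: 8 + 9 = 17
mq1-lb2-web1: 9 + 6 = 15
mq1-web3-lb2-web1: 3 + 7 + 6 = 16
mq1-web1: 6
mq1-web3-web1: 3 + 1 = 4
mq1-lb2-web3-web1: 9 + 7 + 1 = 17
Shortest: 4 ms.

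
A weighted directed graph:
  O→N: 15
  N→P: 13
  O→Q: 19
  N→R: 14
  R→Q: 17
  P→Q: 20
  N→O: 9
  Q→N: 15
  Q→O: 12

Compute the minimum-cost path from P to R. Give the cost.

Candidate routes:
P - Q - N - R: 20 + 15 + 14 = 49
P - Q - O - N - R: 20 + 12 + 15 + 14 = 61
Best route has total 49.

49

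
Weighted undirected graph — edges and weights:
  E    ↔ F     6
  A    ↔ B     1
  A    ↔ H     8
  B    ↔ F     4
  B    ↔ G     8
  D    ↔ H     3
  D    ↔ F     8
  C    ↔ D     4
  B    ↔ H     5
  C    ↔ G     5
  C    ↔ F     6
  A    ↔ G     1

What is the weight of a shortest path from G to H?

7

Checking several routes:
G -> A -> H: 1 + 8 = 9
G -> A -> B -> H: 1 + 1 + 5 = 7
G -> C -> D -> H: 5 + 4 + 3 = 12
G -> B -> H: 8 + 5 = 13
G -> A -> B -> F -> D -> H: 1 + 1 + 4 + 8 + 3 = 17
Best route has total 7.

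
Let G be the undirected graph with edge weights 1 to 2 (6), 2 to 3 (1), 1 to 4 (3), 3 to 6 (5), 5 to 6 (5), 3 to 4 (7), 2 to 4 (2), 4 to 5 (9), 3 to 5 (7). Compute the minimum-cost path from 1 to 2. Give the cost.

5

Candidate routes:
1 - 4 - 3 - 2: 3 + 7 + 1 = 11
1 - 2: 6
1 - 4 - 2: 3 + 2 = 5
1 - 4 - 5 - 6 - 3 - 2: 3 + 9 + 5 + 5 + 1 = 23
1 - 4 - 5 - 3 - 2: 3 + 9 + 7 + 1 = 20
Shortest: 5.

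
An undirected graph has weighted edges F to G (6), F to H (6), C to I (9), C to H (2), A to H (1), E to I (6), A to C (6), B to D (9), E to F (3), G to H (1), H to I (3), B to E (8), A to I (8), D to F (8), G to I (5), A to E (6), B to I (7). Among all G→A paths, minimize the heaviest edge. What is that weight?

1

Checking several routes:
G - I - E - F - H - C - A: max(5, 6, 3, 6, 2, 6) = 6
G - I - H - C - A: max(5, 3, 2, 6) = 6
G - I - H - F - E - A: max(5, 3, 6, 3, 6) = 6
G - I - E - F - H - A: max(5, 6, 3, 6, 1) = 6
G - H - A: max(1, 1) = 1
G - I - H - A: max(5, 3, 1) = 5
Smallest bottleneck: 1.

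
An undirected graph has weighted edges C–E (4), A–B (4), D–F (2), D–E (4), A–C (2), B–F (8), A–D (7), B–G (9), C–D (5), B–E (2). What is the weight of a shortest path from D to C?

Checking several routes:
D-C: 5
D-E-B-A-C: 4 + 2 + 4 + 2 = 12
D-A-C: 7 + 2 = 9
D-E-C: 4 + 4 = 8
The minimum is 5.

5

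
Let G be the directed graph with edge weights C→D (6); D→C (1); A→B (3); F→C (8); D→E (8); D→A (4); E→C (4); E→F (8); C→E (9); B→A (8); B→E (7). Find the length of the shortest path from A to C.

Candidate routes:
A-B-E-F-C: 3 + 7 + 8 + 8 = 26
A-B-E-C: 3 + 7 + 4 = 14
Best route has total 14.

14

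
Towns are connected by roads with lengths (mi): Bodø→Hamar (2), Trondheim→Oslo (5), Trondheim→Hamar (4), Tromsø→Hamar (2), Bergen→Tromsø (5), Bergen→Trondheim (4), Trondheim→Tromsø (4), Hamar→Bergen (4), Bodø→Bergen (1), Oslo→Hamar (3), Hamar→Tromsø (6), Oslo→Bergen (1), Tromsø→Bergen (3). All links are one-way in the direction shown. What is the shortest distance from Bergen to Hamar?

Paths from Bergen to Hamar:
Bergen - Trondheim - Tromsø - Hamar: 4 + 4 + 2 = 10
Bergen - Trondheim - Hamar: 4 + 4 = 8
Bergen - Trondheim - Oslo - Hamar: 4 + 5 + 3 = 12
Bergen - Tromsø - Hamar: 5 + 2 = 7
The minimum is 7 mi.

7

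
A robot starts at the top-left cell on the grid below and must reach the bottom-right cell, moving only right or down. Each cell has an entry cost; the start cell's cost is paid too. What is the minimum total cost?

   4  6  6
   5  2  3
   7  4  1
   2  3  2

Best path: (0,0) → (1,0) → (1,1) → (1,2) → (2,2) → (3,2)
Cost: 4 + 5 + 2 + 3 + 1 + 2 = 17
For comparison, the top-then-right route costs 22.

17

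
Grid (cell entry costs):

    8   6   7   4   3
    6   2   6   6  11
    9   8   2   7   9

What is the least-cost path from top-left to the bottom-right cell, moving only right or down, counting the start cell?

Take [0,0] -> [0,1] -> [1,1] -> [1,2] -> [2,2] -> [2,3] -> [2,4] for a total of 8 + 6 + 2 + 6 + 2 + 7 + 9 = 40.

40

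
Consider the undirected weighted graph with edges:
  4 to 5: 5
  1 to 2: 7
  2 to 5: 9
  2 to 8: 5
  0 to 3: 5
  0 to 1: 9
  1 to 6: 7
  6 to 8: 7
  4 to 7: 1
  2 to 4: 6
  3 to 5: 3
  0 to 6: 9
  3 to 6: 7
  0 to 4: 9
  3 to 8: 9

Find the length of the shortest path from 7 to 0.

10

Checking several routes:
7 → 4 → 2 → 5 → 3 → 0: 1 + 6 + 9 + 3 + 5 = 24
7 → 4 → 5 → 3 → 0: 1 + 5 + 3 + 5 = 14
7 → 4 → 0: 1 + 9 = 10
7 → 4 → 2 → 1 → 0: 1 + 6 + 7 + 9 = 23
Best route has total 10.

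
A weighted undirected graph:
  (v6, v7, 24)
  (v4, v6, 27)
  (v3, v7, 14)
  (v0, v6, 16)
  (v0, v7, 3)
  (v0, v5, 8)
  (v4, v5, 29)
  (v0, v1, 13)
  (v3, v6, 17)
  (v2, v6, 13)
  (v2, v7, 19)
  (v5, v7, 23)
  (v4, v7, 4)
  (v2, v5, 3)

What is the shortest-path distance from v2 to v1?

Comparing a few candidate routes:
v2 -> v7 -> v0 -> v1: 19 + 3 + 13 = 35
v2 -> v5 -> v7 -> v0 -> v1: 3 + 23 + 3 + 13 = 42
v2 -> v5 -> v0 -> v1: 3 + 8 + 13 = 24
v2 -> v6 -> v0 -> v1: 13 + 16 + 13 = 42
Best route has total 24.

24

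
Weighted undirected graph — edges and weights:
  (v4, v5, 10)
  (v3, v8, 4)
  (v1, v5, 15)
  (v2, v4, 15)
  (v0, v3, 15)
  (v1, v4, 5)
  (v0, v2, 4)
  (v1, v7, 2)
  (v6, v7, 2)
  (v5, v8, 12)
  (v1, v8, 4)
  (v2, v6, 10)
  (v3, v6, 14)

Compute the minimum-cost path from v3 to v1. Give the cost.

8

A few of the v3→v1 routes:
v3→v8→v5→v1: 4 + 12 + 15 = 31
v3→v6→v7→v1: 14 + 2 + 2 = 18
v3→v8→v1: 4 + 4 = 8
v3→v0→v2→v6→v7→v1: 15 + 4 + 10 + 2 + 2 = 33
v3→v8→v5→v4→v1: 4 + 12 + 10 + 5 = 31
Best route has total 8.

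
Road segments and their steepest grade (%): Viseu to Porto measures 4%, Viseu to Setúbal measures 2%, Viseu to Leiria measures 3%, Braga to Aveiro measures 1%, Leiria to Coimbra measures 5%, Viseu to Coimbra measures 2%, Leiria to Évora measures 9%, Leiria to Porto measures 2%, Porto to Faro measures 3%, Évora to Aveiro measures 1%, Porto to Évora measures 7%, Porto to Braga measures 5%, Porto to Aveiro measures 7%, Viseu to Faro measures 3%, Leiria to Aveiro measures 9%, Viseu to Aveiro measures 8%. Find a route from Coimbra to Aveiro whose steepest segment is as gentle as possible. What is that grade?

A few of the Coimbra→Aveiro routes:
Coimbra - Viseu - Leiria - Porto - Braga - Aveiro: max(2, 3, 2, 5, 1) = 5
Coimbra - Viseu - Porto - Braga - Aveiro: max(2, 4, 5, 1) = 5
Coimbra - Leiria - Viseu - Porto - Braga - Aveiro: max(5, 3, 4, 5, 1) = 5
Coimbra - Viseu - Faro - Porto - Braga - Aveiro: max(2, 3, 3, 5, 1) = 5
Coimbra - Leiria - Porto - Braga - Aveiro: max(5, 2, 5, 1) = 5
Best route has worst link 5%.

5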